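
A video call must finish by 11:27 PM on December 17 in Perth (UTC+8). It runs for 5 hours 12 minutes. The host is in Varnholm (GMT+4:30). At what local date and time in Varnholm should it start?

Target end time in UTC: 11:27 PM − 8:00 = 3:27 PM on Dec 17.
Subtract 5 hours 12 minutes → start 10:15 AM UTC on Dec 17.
Varnholm is UTC+4:30: 10:15 AM + 4:30 = 2:45 PM on Dec 17.

2:45 PM on December 17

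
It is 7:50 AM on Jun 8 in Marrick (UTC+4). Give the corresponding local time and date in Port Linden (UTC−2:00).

1:50 AM on Jun 8

In UTC: 7:50 AM − 4:00 = 3:50 AM on Jun 8.
Port Linden is UTC−2:00: 3:50 AM − 2:00 = 1:50 AM on Jun 8.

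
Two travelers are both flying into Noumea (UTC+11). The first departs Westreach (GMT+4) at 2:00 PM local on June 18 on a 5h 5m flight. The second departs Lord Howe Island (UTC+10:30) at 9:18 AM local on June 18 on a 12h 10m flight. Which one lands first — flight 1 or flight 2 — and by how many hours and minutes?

Flight 1 in UTC: 2:00 PM − 4:00 = 10:00 AM on Jun 18.
+5 hours and 5 minutes → arrive 3:05 PM UTC on Jun 18.
Flight 2 in UTC: 9:18 AM − 10:30 = 10:48 PM on Jun 17.
+12 hours and 10 minutes → arrive 10:58 AM UTC on Jun 18.
Flight 2 lands earlier by 4 hours 7 minutes.

the second, by 4 hours 7 minutes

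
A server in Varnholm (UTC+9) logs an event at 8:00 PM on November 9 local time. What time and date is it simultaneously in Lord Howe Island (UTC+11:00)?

10:00 PM on Nov 9

Lord Howe Island is 2:00 ahead of Varnholm.
Shift by the zone difference: 8:00 PM + 2:00 = 10:00 PM on Nov 9 in Lord Howe Island.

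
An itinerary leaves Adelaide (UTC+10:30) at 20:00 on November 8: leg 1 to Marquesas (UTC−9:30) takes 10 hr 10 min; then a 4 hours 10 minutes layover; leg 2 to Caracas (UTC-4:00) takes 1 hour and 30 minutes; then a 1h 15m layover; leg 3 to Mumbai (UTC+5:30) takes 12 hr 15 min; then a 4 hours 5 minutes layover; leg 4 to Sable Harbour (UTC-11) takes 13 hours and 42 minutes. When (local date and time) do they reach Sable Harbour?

Convert departure to UTC: 20:00 − 10:30 = 09:30 UTC on Nov 8.
Add 10 hours 10 minutes leg 1 → 19:40 UTC.
Add 4 hours 10 minutes layover in Marquesas → 23:50 UTC.
Add 1 hour and 30 minutes leg 2 → 01:20 UTC (Nov 9).
Add 1 hour 15 minutes layover in Caracas → 02:35 UTC.
Add 12 hours and 15 minutes leg 3 → 14:50 UTC.
Add 4 hours 5 minutes layover in Mumbai → 18:55 UTC.
Add 13 hours and 42 minutes leg 4 → 08:37 UTC (Nov 10).
Sable Harbour is UTC−11:00, so local arrival = 08:37 − 11:00 = 21:37 on Nov 9.

21:37 on November 9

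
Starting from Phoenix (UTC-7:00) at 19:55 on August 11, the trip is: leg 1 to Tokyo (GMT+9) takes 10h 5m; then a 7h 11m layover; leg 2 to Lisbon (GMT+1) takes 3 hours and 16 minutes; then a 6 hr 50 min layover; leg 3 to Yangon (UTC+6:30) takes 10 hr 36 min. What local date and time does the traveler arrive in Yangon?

Convert departure to UTC: 19:55 + 7:00 = 02:55 UTC on Aug 12.
Add 10 hours 5 minutes leg 1 → 13:00 UTC.
Add 7 hours and 11 minutes layover in Tokyo → 20:11 UTC.
Add 3 hours 16 minutes leg 2 → 23:27 UTC.
Add 6 hours 50 minutes layover in Lisbon → 06:17 UTC (Aug 13).
Add 10 hours and 36 minutes leg 3 → 16:53 UTC.
Yangon is UTC+6:30, so local arrival = 16:53 + 6:30 = 23:23 on Aug 13.

23:23 on August 13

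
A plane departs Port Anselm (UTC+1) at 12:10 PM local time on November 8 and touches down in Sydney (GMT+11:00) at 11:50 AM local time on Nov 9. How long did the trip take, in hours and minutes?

13 hours 40 minutes

Departure in UTC: 12:10 PM − 1:00 = 11:10 AM on Nov 8.
Arrival in UTC: 11:50 AM − 11:00 = 12:50 AM on Nov 9.
Elapsed = 12:50 AM − 11:10 AM (+1 day) = 13 hours 40 minutes.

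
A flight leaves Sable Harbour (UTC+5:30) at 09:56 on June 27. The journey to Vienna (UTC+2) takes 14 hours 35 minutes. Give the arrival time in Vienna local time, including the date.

Convert departure to UTC: 09:56 − 5:30 = 04:26 UTC on Jun 27.
Add 14 hours and 35 minutes travel time → 19:01 UTC.
Vienna is UTC+2:00, so local arrival = 19:01 + 2:00 = 21:01 on Jun 27.

21:01 on June 27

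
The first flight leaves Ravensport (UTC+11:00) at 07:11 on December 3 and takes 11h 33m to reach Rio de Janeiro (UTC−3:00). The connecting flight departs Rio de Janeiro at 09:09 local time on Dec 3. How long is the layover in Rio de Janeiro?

Convert departure to UTC: 07:11 − 11:00 = 20:11 UTC on Dec 2.
Add 11 hours and 33 minutes flight time → 07:44 UTC (Dec 3).
Rio de Janeiro is UTC−3:00, so local arrival = 07:44 − 3:00 = 04:44 on Dec 3.
Layover = 09:09 − 04:44 = 4 hours 25 minutes.

4 hours 25 minutes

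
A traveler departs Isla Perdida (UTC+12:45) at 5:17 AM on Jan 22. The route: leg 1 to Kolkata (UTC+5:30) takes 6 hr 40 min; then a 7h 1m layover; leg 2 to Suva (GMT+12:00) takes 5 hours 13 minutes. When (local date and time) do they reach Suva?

Convert departure to UTC: 5:17 AM − 12:45 = 4:32 PM UTC on Jan 21.
Add 6 hours 40 minutes leg 1 → 11:12 PM UTC.
Add 7 hours and 1 minute layover in Kolkata → 6:13 AM UTC (Jan 22).
Add 5 hours and 13 minutes leg 2 → 11:26 AM UTC.
Suva is UTC+12:00, so local arrival = 11:26 AM + 12:00 = 11:26 PM on Jan 22.

11:26 PM on Jan 22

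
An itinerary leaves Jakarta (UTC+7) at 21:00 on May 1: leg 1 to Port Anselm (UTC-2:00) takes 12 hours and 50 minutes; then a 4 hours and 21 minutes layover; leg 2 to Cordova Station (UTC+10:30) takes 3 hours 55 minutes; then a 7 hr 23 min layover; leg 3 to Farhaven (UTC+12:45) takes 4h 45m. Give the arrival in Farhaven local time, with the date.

Convert departure to UTC: 21:00 − 7:00 = 14:00 UTC on May 1.
Add 12 hours and 50 minutes leg 1 → 02:50 UTC (May 2).
Add 4 hours and 21 minutes layover in Port Anselm → 07:11 UTC.
Add 3 hours and 55 minutes leg 2 → 11:06 UTC.
Add 7 hours 23 minutes layover in Cordova Station → 18:29 UTC.
Add 4 hours and 45 minutes leg 3 → 23:14 UTC.
Farhaven is UTC+12:45, so local arrival = 23:14 + 12:45 = 11:59 on May 3.

11:59 on May 3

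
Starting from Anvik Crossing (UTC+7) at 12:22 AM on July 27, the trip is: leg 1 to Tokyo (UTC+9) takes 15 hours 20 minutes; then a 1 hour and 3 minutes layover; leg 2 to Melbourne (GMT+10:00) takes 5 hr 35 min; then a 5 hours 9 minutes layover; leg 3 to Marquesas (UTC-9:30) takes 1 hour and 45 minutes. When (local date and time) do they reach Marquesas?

12:44 PM on July 27

Convert departure to UTC: 12:22 AM − 7:00 = 5:22 PM UTC on Jul 26.
Add 15 hours 20 minutes leg 1 → 8:42 AM UTC (Jul 27).
Add 1 hour and 3 minutes layover in Tokyo → 9:45 AM UTC.
Add 5 hours and 35 minutes leg 2 → 3:20 PM UTC.
Add 5 hours and 9 minutes layover in Melbourne → 8:29 PM UTC.
Add 1 hour 45 minutes leg 3 → 10:14 PM UTC.
Marquesas is UTC−9:30, so local arrival = 10:14 PM − 9:30 = 12:44 PM on Jul 27.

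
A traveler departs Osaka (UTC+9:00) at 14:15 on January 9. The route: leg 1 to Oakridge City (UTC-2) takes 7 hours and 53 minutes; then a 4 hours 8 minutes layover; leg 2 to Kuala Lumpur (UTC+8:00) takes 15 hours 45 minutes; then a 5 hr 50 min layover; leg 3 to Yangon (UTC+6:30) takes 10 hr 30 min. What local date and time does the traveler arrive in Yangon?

07:51 on Jan 11

Convert departure to UTC: 14:15 − 9:00 = 05:15 UTC on Jan 9.
Add 7 hours and 53 minutes leg 1 → 13:08 UTC.
Add 4 hours 8 minutes layover in Oakridge City → 17:16 UTC.
Add 15 hours 45 minutes leg 2 → 09:01 UTC (Jan 10).
Add 5 hours 50 minutes layover in Kuala Lumpur → 14:51 UTC.
Add 10 hours 30 minutes leg 3 → 01:21 UTC (Jan 11).
Yangon is UTC+6:30, so local arrival = 01:21 + 6:30 = 07:51 on Jan 11.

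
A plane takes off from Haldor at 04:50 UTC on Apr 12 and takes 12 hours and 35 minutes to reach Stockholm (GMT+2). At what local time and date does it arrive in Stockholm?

Departure is given in UTC: 04:50 on Apr 12.
Add 12 hours and 35 minutes → 17:25 UTC.
Stockholm is UTC+2:00: 17:25 + 2:00 = 19:25 on Apr 12.

19:25 on April 12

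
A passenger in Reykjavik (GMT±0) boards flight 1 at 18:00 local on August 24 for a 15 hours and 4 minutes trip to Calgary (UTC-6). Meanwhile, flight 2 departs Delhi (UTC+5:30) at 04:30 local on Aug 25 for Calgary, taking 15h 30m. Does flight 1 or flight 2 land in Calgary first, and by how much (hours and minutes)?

Flight 1 departs at 18:00 UTC (Aug 24).
+15 hours 4 minutes → arrive 09:04 UTC on Aug 25.
Flight 2 in UTC: 04:30 − 5:30 = 23:00 on Aug 24.
+15 hours and 30 minutes → arrive 14:30 UTC on Aug 25.
Flight 1 lands earlier by 5 hours 26 minutes.

the first, by 5 hours 26 minutes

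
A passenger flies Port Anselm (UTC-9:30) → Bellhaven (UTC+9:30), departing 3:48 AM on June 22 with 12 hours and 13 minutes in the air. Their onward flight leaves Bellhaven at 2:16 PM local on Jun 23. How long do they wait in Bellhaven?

3 hours 15 minutes

Convert departure to UTC: 3:48 AM + 9:30 = 1:18 PM UTC on Jun 22.
Add 12 hours 13 minutes flight time → 1:31 AM UTC (Jun 23).
Bellhaven is UTC+9:30, so local arrival = 1:31 AM + 9:30 = 11:01 AM on Jun 23.
Layover = 2:16 PM − 11:01 AM = 3 hours 15 minutes.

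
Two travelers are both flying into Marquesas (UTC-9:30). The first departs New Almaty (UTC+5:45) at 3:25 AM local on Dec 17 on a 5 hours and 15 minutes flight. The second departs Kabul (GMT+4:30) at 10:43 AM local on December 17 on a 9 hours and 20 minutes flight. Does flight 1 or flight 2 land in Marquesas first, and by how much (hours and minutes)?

Flight 1 in UTC: 3:25 AM − 5:45 = 9:40 PM on Dec 16.
+5 hours 15 minutes → arrive 2:55 AM UTC on Dec 17.
Flight 2 in UTC: 10:43 AM − 4:30 = 6:13 AM on Dec 17.
+9 hours and 20 minutes → arrive 3:33 PM UTC on Dec 17.
Flight 1 lands earlier by 12 hours 38 minutes.

the first, by 12 hours 38 minutes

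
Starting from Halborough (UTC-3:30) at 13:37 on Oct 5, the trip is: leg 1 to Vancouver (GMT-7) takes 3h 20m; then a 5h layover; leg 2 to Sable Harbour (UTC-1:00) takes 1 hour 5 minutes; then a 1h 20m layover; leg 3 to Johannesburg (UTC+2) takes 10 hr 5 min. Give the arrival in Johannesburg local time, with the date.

Convert departure to UTC: 13:37 + 3:30 = 17:07 UTC on Oct 5.
Add 3 hours 20 minutes leg 1 → 20:27 UTC.
Add 5 hours layover in Vancouver → 01:27 UTC (Oct 6).
Add 1 hour and 5 minutes leg 2 → 02:32 UTC.
Add 1 hour 20 minutes layover in Sable Harbour → 03:52 UTC.
Add 10 hours and 5 minutes leg 3 → 13:57 UTC.
Johannesburg is UTC+2:00, so local arrival = 13:57 + 2:00 = 15:57 on Oct 6.

15:57 on Oct 6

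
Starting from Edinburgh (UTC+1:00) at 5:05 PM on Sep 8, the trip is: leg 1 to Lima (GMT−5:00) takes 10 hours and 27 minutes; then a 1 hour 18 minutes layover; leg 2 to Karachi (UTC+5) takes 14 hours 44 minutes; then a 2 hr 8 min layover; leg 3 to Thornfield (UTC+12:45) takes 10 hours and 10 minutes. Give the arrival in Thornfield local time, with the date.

7:37 PM on September 10

Convert departure to UTC: 5:05 PM − 1:00 = 4:05 PM UTC on Sep 8.
Add 10 hours and 27 minutes leg 1 → 2:32 AM UTC (Sep 9).
Add 1 hour 18 minutes layover in Lima → 3:50 AM UTC.
Add 14 hours 44 minutes leg 2 → 6:34 PM UTC.
Add 2 hours and 8 minutes layover in Karachi → 8:42 PM UTC.
Add 10 hours and 10 minutes leg 3 → 6:52 AM UTC (Sep 10).
Thornfield is UTC+12:45, so local arrival = 6:52 AM + 12:45 = 7:37 PM on Sep 10.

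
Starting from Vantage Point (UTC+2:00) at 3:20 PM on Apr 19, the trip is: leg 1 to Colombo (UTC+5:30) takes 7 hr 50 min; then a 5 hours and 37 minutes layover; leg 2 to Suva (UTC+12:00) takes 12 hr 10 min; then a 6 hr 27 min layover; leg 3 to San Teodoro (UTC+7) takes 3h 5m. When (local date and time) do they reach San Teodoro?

7:29 AM on April 21

Convert departure to UTC: 3:20 PM − 2:00 = 1:20 PM UTC on Apr 19.
Add 7 hours 50 minutes leg 1 → 9:10 PM UTC.
Add 5 hours 37 minutes layover in Colombo → 2:47 AM UTC (Apr 20).
Add 12 hours and 10 minutes leg 2 → 2:57 PM UTC.
Add 6 hours 27 minutes layover in Suva → 9:24 PM UTC.
Add 3 hours and 5 minutes leg 3 → 12:29 AM UTC (Apr 21).
San Teodoro is UTC+7:00, so local arrival = 12:29 AM + 7:00 = 7:29 AM on Apr 21.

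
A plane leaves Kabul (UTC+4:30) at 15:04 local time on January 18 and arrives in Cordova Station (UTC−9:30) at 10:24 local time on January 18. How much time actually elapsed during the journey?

Cordova Station is 14:00 behind Kabul.
Clock-face elapsed time (ignoring zones) is −4 hours 40 minutes.
Actual elapsed = −4 hours 40 minutes + 14:00 = 9 hours 20 minutes.

9 hours 20 minutes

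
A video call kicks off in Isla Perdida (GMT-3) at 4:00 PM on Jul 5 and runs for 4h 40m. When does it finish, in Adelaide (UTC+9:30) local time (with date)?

Adelaide is 12:30 ahead of Isla Perdida.
After 4 hours 40 minutes it is 8:40 PM in Isla Perdida.
Shift by the zone difference: 8:40 PM + 12:30 = 9:10 AM on Jul 6 in Adelaide.

9:10 AM on Jul 6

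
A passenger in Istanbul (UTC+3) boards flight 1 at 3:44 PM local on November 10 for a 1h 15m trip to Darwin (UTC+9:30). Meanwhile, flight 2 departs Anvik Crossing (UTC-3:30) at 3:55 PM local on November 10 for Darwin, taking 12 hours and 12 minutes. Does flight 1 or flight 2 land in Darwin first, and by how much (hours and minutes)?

Flight 1 in UTC: 3:44 PM − 3:00 = 12:44 PM on Nov 10.
+1 hour and 15 minutes → arrive 1:59 PM UTC on Nov 10.
Flight 2 in UTC: 3:55 PM + 3:30 = 7:25 PM on Nov 10.
+12 hours 12 minutes → arrive 7:37 AM UTC on Nov 11.
Flight 1 lands earlier by 17 hours 38 minutes.

the first, by 17 hours 38 minutes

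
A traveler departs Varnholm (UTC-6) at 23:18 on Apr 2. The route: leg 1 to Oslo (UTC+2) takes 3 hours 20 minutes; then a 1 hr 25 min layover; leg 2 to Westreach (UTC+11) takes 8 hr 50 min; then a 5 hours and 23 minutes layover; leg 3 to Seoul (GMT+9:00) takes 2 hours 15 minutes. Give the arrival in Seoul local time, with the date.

11:31 on April 4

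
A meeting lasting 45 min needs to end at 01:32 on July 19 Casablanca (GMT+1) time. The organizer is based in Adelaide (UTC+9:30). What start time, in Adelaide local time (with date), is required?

09:17 on Jul 19

Target end time in UTC: 01:32 − 1:00 = 00:32 on Jul 19.
Subtract 45 minutes → start 23:47 UTC on Jul 18.
Adelaide is UTC+9:30: 23:47 + 9:30 = 09:17 on Jul 19.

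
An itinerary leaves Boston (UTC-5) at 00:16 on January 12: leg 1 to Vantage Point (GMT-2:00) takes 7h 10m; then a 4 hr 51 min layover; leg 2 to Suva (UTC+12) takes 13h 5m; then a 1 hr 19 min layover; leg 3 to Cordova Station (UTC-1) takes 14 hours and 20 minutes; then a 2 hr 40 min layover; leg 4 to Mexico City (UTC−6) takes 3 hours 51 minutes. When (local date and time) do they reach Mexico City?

22:32 on Jan 13

Convert departure to UTC: 00:16 + 5:00 = 05:16 UTC on Jan 12.
Add 7 hours 10 minutes leg 1 → 12:26 UTC.
Add 4 hours 51 minutes layover in Vantage Point → 17:17 UTC.
Add 13 hours 5 minutes leg 2 → 06:22 UTC (Jan 13).
Add 1 hour 19 minutes layover in Suva → 07:41 UTC.
Add 14 hours and 20 minutes leg 3 → 22:01 UTC.
Add 2 hours 40 minutes layover in Cordova Station → 00:41 UTC (Jan 14).
Add 3 hours 51 minutes leg 4 → 04:32 UTC.
Mexico City is UTC−6:00, so local arrival = 04:32 − 6:00 = 22:32 on Jan 13.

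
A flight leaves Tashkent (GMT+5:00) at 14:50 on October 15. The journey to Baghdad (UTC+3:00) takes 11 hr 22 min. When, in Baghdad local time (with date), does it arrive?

00:12 on Oct 16

Convert departure to UTC: 14:50 − 5:00 = 09:50 UTC on Oct 15.
Add 11 hours and 22 minutes travel time → 21:12 UTC.
Baghdad is UTC+3:00, so local arrival = 21:12 + 3:00 = 00:12 on Oct 16.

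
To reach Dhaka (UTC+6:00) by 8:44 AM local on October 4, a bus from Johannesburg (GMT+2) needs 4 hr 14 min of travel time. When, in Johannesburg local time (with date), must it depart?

Target arrival in UTC: 8:44 AM − 6:00 = 2:44 AM on Oct 4.
Subtract 4 hours and 14 minutes → departure 10:30 PM UTC on Oct 3.
Johannesburg is UTC+2:00: 10:30 PM + 2:00 = 12:30 AM on Oct 4.

12:30 AM on October 4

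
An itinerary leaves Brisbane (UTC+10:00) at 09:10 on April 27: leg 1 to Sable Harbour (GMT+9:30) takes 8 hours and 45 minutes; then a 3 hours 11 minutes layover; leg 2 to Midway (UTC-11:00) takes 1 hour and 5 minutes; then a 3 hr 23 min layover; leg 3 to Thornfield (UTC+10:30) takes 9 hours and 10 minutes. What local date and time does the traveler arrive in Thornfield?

Convert departure to UTC: 09:10 − 10:00 = 23:10 UTC on Apr 26.
Add 8 hours 45 minutes leg 1 → 07:55 UTC (Apr 27).
Add 3 hours 11 minutes layover in Sable Harbour → 11:06 UTC.
Add 1 hour and 5 minutes leg 2 → 12:11 UTC.
Add 3 hours and 23 minutes layover in Midway → 15:34 UTC.
Add 9 hours and 10 minutes leg 3 → 00:44 UTC (Apr 28).
Thornfield is UTC+10:30, so local arrival = 00:44 + 10:30 = 11:14 on Apr 28.

11:14 on April 28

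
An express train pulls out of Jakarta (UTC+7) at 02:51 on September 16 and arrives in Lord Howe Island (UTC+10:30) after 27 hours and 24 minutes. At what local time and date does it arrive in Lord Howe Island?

Convert departure to UTC: 02:51 − 7:00 = 19:51 UTC on Sep 15.
Add 27 hours 24 minutes travel time → 23:15 UTC (Sep 16).
Lord Howe Island is UTC+10:30, so local arrival = 23:15 + 10:30 = 09:45 on Sep 17.

09:45 on September 17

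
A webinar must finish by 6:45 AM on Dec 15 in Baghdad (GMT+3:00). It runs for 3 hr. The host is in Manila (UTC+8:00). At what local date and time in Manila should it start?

8:45 AM on Dec 15

Target end time in UTC: 6:45 AM − 3:00 = 3:45 AM on Dec 15.
Subtract 3 hours → start 12:45 AM UTC on Dec 15.
Manila is UTC+8:00: 12:45 AM + 8:00 = 8:45 AM on Dec 15.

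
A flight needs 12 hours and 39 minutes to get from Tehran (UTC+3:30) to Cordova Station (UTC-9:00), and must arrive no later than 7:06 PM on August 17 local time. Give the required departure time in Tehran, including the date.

6:57 PM on August 17

Target arrival in UTC: 7:06 PM + 9:00 = 4:06 AM on Aug 18.
Subtract 12 hours 39 minutes → departure 3:27 PM UTC on Aug 17.
Tehran is UTC+3:30: 3:27 PM + 3:30 = 6:57 PM on Aug 17.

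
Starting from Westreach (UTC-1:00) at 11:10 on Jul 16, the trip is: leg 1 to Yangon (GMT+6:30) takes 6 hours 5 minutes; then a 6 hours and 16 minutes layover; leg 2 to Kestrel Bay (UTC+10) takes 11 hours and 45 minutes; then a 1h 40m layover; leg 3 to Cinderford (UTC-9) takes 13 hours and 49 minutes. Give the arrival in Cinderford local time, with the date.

18:45 on July 17

Convert departure to UTC: 11:10 + 1:00 = 12:10 UTC on Jul 16.
Add 6 hours and 5 minutes leg 1 → 18:15 UTC.
Add 6 hours and 16 minutes layover in Yangon → 00:31 UTC (Jul 17).
Add 11 hours 45 minutes leg 2 → 12:16 UTC.
Add 1 hour 40 minutes layover in Kestrel Bay → 13:56 UTC.
Add 13 hours 49 minutes leg 3 → 03:45 UTC (Jul 18).
Cinderford is UTC−9:00, so local arrival = 03:45 − 9:00 = 18:45 on Jul 17.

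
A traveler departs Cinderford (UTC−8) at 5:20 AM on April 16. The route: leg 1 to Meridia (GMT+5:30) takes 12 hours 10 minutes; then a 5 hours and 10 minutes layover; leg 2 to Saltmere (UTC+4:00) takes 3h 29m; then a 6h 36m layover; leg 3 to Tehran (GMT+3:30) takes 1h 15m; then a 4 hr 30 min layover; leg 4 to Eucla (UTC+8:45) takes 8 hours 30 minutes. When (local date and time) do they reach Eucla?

3:45 PM on Apr 18

Convert departure to UTC: 5:20 AM + 8:00 = 1:20 PM UTC on Apr 16.
Add 12 hours and 10 minutes leg 1 → 1:30 AM UTC (Apr 17).
Add 5 hours and 10 minutes layover in Meridia → 6:40 AM UTC.
Add 3 hours 29 minutes leg 2 → 10:09 AM UTC.
Add 6 hours 36 minutes layover in Saltmere → 4:45 PM UTC.
Add 1 hour and 15 minutes leg 3 → 6:00 PM UTC.
Add 4 hours and 30 minutes layover in Tehran → 10:30 PM UTC.
Add 8 hours and 30 minutes leg 4 → 7:00 AM UTC (Apr 18).
Eucla is UTC+8:45, so local arrival = 7:00 AM + 8:45 = 3:45 PM on Apr 18.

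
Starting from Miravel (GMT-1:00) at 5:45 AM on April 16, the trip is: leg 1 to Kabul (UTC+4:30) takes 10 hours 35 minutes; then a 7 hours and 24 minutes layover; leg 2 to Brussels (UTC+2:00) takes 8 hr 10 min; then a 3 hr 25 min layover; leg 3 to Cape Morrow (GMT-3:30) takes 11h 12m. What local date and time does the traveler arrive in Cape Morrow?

8:01 PM on April 17

Convert departure to UTC: 5:45 AM + 1:00 = 6:45 AM UTC on Apr 16.
Add 10 hours and 35 minutes leg 1 → 5:20 PM UTC.
Add 7 hours and 24 minutes layover in Kabul → 12:44 AM UTC (Apr 17).
Add 8 hours 10 minutes leg 2 → 8:54 AM UTC.
Add 3 hours 25 minutes layover in Brussels → 12:19 PM UTC.
Add 11 hours and 12 minutes leg 3 → 11:31 PM UTC.
Cape Morrow is UTC−3:30, so local arrival = 11:31 PM − 3:30 = 8:01 PM on Apr 17.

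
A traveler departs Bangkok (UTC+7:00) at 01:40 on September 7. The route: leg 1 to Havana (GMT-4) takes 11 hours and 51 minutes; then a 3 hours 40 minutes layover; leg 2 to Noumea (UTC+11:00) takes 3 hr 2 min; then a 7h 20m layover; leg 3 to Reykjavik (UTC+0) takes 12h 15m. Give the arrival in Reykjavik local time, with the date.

Convert departure to UTC: 01:40 − 7:00 = 18:40 UTC on Sep 6.
Add 11 hours 51 minutes leg 1 → 06:31 UTC (Sep 7).
Add 3 hours and 40 minutes layover in Havana → 10:11 UTC.
Add 3 hours and 2 minutes leg 2 → 13:13 UTC.
Add 7 hours 20 minutes layover in Noumea → 20:33 UTC.
Add 12 hours and 15 minutes leg 3 → 08:48 UTC (Sep 8).
Reykjavik is UTC+0, so local arrival is the same: 08:48 on Sep 8.

08:48 on September 8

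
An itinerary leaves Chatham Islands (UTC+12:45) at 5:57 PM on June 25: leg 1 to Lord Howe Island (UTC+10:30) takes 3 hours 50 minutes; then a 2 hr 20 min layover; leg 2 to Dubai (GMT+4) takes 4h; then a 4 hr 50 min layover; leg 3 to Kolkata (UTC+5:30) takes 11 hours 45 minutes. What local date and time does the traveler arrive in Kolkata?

1:27 PM on Jun 26

Convert departure to UTC: 5:57 PM − 12:45 = 5:12 AM UTC on Jun 25.
Add 3 hours 50 minutes leg 1 → 9:02 AM UTC.
Add 2 hours and 20 minutes layover in Lord Howe Island → 11:22 AM UTC.
Add 4 hours leg 2 → 3:22 PM UTC.
Add 4 hours 50 minutes layover in Dubai → 8:12 PM UTC.
Add 11 hours and 45 minutes leg 3 → 7:57 AM UTC (Jun 26).
Kolkata is UTC+5:30, so local arrival = 7:57 AM + 5:30 = 1:27 PM on Jun 26.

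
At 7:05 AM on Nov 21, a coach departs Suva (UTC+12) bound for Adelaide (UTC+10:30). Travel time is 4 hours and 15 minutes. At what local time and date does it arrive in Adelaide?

9:50 AM on Nov 21

Convert departure to UTC: 7:05 AM − 12:00 = 7:05 PM UTC on Nov 20.
Add 4 hours 15 minutes travel time → 11:20 PM UTC.
Adelaide is UTC+10:30, so local arrival = 11:20 PM + 10:30 = 9:50 AM on Nov 21.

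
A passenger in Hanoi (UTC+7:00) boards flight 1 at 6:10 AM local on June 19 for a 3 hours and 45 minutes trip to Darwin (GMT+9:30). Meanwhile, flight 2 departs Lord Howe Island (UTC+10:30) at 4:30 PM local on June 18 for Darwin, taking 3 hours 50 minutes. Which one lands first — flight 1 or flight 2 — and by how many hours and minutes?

Flight 1 in UTC: 6:10 AM − 7:00 = 11:10 PM on Jun 18.
+3 hours 45 minutes → arrive 2:55 AM UTC on Jun 19.
Flight 2 in UTC: 4:30 PM − 10:30 = 6:00 AM on Jun 18.
+3 hours 50 minutes → arrive 9:50 AM UTC on Jun 18.
Flight 2 lands earlier by 17 hours 5 minutes.

the second, by 17 hours 5 minutes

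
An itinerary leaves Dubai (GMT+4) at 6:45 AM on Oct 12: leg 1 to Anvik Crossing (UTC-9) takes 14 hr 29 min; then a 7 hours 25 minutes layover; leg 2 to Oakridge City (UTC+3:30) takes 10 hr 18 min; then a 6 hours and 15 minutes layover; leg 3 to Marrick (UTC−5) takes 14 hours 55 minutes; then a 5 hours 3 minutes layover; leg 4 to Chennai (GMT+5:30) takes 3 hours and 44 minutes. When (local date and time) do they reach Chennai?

10:24 PM on Oct 14

Convert departure to UTC: 6:45 AM − 4:00 = 2:45 AM UTC on Oct 12.
Add 14 hours 29 minutes leg 1 → 5:14 PM UTC.
Add 7 hours and 25 minutes layover in Anvik Crossing → 12:39 AM UTC (Oct 13).
Add 10 hours and 18 minutes leg 2 → 10:57 AM UTC.
Add 6 hours and 15 minutes layover in Oakridge City → 5:12 PM UTC.
Add 14 hours and 55 minutes leg 3 → 8:07 AM UTC (Oct 14).
Add 5 hours 3 minutes layover in Marrick → 1:10 PM UTC.
Add 3 hours 44 minutes leg 4 → 4:54 PM UTC.
Chennai is UTC+5:30, so local arrival = 4:54 PM + 5:30 = 10:24 PM on Oct 14.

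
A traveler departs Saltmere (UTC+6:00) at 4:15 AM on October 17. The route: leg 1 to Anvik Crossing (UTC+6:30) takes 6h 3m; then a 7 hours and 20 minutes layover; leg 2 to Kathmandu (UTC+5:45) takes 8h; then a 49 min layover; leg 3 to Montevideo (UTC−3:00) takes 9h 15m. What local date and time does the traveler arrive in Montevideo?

2:42 AM on October 18

Convert departure to UTC: 4:15 AM − 6:00 = 10:15 PM UTC on Oct 16.
Add 6 hours 3 minutes leg 1 → 4:18 AM UTC (Oct 17).
Add 7 hours 20 minutes layover in Anvik Crossing → 11:38 AM UTC.
Add 8 hours leg 2 → 7:38 PM UTC.
Add 49 minutes layover in Kathmandu → 8:27 PM UTC.
Add 9 hours 15 minutes leg 3 → 5:42 AM UTC (Oct 18).
Montevideo is UTC−3:00, so local arrival = 5:42 AM − 3:00 = 2:42 AM on Oct 18.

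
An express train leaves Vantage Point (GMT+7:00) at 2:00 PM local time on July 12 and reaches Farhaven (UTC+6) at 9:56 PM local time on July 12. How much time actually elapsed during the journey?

Farhaven is 1:00 behind Vantage Point.
Clock-face elapsed time (ignoring zones) is 7 hours 56 minutes.
Actual elapsed = 7 hours 56 minutes + 1:00 = 8 hours 56 minutes.

8 hours 56 minutes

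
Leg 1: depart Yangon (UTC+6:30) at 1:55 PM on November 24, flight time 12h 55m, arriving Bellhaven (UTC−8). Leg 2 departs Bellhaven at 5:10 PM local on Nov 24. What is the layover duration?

4 hours 50 minutes

Convert departure to UTC: 1:55 PM − 6:30 = 7:25 AM UTC on Nov 24.
Add 12 hours 55 minutes flight time → 8:20 PM UTC.
Bellhaven is UTC−8:00, so local arrival = 8:20 PM − 8:00 = 12:20 PM on Nov 24.
Layover = 5:10 PM − 12:20 PM = 4 hours 50 minutes.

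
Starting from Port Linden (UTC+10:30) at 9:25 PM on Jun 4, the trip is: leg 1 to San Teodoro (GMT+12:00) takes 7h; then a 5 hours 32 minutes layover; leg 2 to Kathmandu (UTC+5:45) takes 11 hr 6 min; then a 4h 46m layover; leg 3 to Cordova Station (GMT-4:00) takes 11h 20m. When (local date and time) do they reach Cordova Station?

10:39 PM on June 5

Convert departure to UTC: 9:25 PM − 10:30 = 10:55 AM UTC on Jun 4.
Add 7 hours leg 1 → 5:55 PM UTC.
Add 5 hours and 32 minutes layover in San Teodoro → 11:27 PM UTC.
Add 11 hours 6 minutes leg 2 → 10:33 AM UTC (Jun 5).
Add 4 hours 46 minutes layover in Kathmandu → 3:19 PM UTC.
Add 11 hours and 20 minutes leg 3 → 2:39 AM UTC (Jun 6).
Cordova Station is UTC−4:00, so local arrival = 2:39 AM − 4:00 = 10:39 PM on Jun 5.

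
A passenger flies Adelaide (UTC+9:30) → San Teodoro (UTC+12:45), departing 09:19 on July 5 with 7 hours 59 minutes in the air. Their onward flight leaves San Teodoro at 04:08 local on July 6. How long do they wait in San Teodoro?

Convert departure to UTC: 09:19 − 9:30 = 23:49 UTC on Jul 4.
Add 7 hours 59 minutes flight time → 07:48 UTC (Jul 5).
San Teodoro is UTC+12:45, so local arrival = 07:48 + 12:45 = 20:33 on Jul 5.
Layover = 04:08 − 20:33 (+1 day) = 7 hours 35 minutes.

7 hours 35 minutes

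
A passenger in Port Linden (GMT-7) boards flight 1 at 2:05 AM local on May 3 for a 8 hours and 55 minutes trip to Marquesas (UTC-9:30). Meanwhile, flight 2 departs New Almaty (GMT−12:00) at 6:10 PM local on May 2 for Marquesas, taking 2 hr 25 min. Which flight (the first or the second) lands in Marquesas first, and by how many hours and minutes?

the second, by 9 hours 25 minutes

Flight 1 in UTC: 2:05 AM + 7:00 = 9:05 AM on May 3.
+8 hours 55 minutes → arrive 6:00 PM UTC on May 3.
Flight 2 in UTC: 6:10 PM + 12:00 = 6:10 AM on May 3.
+2 hours and 25 minutes → arrive 8:35 AM UTC on May 3.
Flight 2 lands earlier by 9 hours 25 minutes.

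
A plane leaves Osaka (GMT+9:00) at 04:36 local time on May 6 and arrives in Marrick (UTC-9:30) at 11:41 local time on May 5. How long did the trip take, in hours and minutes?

Departure in UTC: 04:36 − 9:00 = 19:36 on May 5.
Arrival in UTC: 11:41 + 9:30 = 21:11 on May 5.
Elapsed = 21:11 − 19:36 = 1 hour 35 minutes.

1 hour 35 minutes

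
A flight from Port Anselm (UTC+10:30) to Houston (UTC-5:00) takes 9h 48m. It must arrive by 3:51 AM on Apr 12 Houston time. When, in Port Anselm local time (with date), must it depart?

9:33 AM on April 12

Target arrival in UTC: 3:51 AM + 5:00 = 8:51 AM on Apr 12.
Subtract 9 hours 48 minutes → departure 11:03 PM UTC on Apr 11.
Port Anselm is UTC+10:30: 11:03 PM + 10:30 = 9:33 AM on Apr 12.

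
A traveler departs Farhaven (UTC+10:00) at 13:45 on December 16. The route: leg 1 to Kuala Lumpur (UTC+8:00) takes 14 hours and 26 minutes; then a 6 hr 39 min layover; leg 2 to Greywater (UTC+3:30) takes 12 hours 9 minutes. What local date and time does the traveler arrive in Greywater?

Convert departure to UTC: 13:45 − 10:00 = 03:45 UTC on Dec 16.
Add 14 hours 26 minutes leg 1 → 18:11 UTC.
Add 6 hours and 39 minutes layover in Kuala Lumpur → 00:50 UTC (Dec 17).
Add 12 hours and 9 minutes leg 2 → 12:59 UTC.
Greywater is UTC+3:30, so local arrival = 12:59 + 3:30 = 16:29 on Dec 17.

16:29 on Dec 17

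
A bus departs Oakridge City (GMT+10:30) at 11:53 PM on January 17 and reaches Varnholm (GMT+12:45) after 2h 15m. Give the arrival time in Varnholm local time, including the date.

4:23 AM on January 18

Convert departure to UTC: 11:53 PM − 10:30 = 1:23 PM UTC on Jan 17.
Add 2 hours 15 minutes travel time → 3:38 PM UTC.
Varnholm is UTC+12:45, so local arrival = 3:38 PM + 12:45 = 4:23 AM on Jan 18.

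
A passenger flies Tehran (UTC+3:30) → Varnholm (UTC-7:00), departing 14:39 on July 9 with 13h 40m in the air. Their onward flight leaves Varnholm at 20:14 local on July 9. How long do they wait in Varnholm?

2 hours 25 minutes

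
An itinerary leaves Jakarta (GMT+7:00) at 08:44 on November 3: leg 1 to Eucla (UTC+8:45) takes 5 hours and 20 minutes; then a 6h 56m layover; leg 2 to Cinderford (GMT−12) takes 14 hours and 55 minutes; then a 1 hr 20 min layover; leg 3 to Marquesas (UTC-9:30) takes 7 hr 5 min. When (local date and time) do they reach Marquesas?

03:50 on Nov 4

Convert departure to UTC: 08:44 − 7:00 = 01:44 UTC on Nov 3.
Add 5 hours 20 minutes leg 1 → 07:04 UTC.
Add 6 hours 56 minutes layover in Eucla → 14:00 UTC.
Add 14 hours and 55 minutes leg 2 → 04:55 UTC (Nov 4).
Add 1 hour 20 minutes layover in Cinderford → 06:15 UTC.
Add 7 hours 5 minutes leg 3 → 13:20 UTC.
Marquesas is UTC−9:30, so local arrival = 13:20 − 9:30 = 03:50 on Nov 4.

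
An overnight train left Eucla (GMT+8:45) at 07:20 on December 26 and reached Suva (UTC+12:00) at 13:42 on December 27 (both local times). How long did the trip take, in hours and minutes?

Suva is 3:15 ahead of Eucla.
Clock-face elapsed time (ignoring zones) is 30 hours 22 minutes.
Actual elapsed = 30 hours 22 minutes − 3:15 = 27 hours 7 minutes.

27 hours 7 minutes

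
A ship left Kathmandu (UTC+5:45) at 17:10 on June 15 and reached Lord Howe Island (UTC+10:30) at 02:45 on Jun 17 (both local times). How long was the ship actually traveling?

28 hours 50 minutes

Departure in UTC: 17:10 − 5:45 = 11:25 on Jun 15.
Arrival in UTC: 02:45 − 10:30 = 16:15 on Jun 16.
Elapsed = 16:15 − 11:25 (+1 day) = 28 hours 50 minutes.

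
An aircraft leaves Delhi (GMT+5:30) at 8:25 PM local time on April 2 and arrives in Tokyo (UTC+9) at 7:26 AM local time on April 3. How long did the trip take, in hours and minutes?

7 hours 31 minutes

Departure in UTC: 8:25 PM − 5:30 = 2:55 PM on Apr 2.
Arrival in UTC: 7:26 AM − 9:00 = 10:26 PM on Apr 2.
Elapsed = 10:26 PM − 2:55 PM = 7 hours 31 minutes.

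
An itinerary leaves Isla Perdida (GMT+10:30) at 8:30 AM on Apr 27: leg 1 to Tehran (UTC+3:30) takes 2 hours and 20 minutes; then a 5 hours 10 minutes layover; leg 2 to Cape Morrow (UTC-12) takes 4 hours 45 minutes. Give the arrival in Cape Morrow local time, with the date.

Convert departure to UTC: 8:30 AM − 10:30 = 10:00 PM UTC on Apr 26.
Add 2 hours and 20 minutes leg 1 → 12:20 AM UTC (Apr 27).
Add 5 hours and 10 minutes layover in Tehran → 5:30 AM UTC.
Add 4 hours and 45 minutes leg 2 → 10:15 AM UTC.
Cape Morrow is UTC−12:00, so local arrival = 10:15 AM − 12:00 = 10:15 PM on Apr 26.

10:15 PM on April 26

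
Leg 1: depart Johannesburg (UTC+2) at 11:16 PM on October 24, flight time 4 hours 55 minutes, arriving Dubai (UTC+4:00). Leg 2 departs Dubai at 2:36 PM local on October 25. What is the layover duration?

Convert departure to UTC: 11:16 PM − 2:00 = 9:16 PM UTC on Oct 24.
Add 4 hours 55 minutes flight time → 2:11 AM UTC (Oct 25).
Dubai is UTC+4:00, so local arrival = 2:11 AM + 4:00 = 6:11 AM on Oct 25.
Layover = 2:36 PM − 6:11 AM = 8 hours 25 minutes.

8 hours 25 minutes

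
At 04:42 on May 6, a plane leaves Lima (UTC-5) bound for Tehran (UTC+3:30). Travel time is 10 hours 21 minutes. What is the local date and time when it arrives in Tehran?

23:33 on May 6

Convert departure to UTC: 04:42 + 5:00 = 09:42 UTC on May 6.
Add 10 hours 21 minutes travel time → 20:03 UTC.
Tehran is UTC+3:30, so local arrival = 20:03 + 3:30 = 23:33 on May 6.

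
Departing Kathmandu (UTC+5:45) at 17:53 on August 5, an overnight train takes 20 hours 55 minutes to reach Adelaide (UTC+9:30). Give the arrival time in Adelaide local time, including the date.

Convert departure to UTC: 17:53 − 5:45 = 12:08 UTC on Aug 5.
Add 20 hours 55 minutes travel time → 09:03 UTC (Aug 6).
Adelaide is UTC+9:30, so local arrival = 09:03 + 9:30 = 18:33 on Aug 6.

18:33 on Aug 6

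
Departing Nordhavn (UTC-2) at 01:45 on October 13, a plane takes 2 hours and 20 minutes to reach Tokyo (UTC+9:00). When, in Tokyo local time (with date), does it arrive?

Convert departure to UTC: 01:45 + 2:00 = 03:45 UTC on Oct 13.
Add 2 hours 20 minutes travel time → 06:05 UTC.
Tokyo is UTC+9:00, so local arrival = 06:05 + 9:00 = 15:05 on Oct 13.

15:05 on Oct 13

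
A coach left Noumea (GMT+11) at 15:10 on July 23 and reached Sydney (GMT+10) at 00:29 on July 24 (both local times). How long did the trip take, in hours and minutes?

10 hours 19 minutes

Departure in UTC: 15:10 − 11:00 = 04:10 on Jul 23.
Arrival in UTC: 00:29 − 10:00 = 14:29 on Jul 23.
Elapsed = 14:29 − 04:10 = 10 hours 19 minutes.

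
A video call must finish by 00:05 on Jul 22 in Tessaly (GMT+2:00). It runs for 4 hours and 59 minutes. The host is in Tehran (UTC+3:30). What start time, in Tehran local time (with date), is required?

20:36 on Jul 21

Target end time in UTC: 00:05 − 2:00 = 22:05 on Jul 21.
Subtract 4 hours 59 minutes → start 17:06 UTC on Jul 21.
Tehran is UTC+3:30: 17:06 + 3:30 = 20:36 on Jul 21.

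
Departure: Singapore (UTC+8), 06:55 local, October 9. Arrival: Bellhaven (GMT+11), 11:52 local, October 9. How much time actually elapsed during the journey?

1 hour 57 minutes

Departure in UTC: 06:55 − 8:00 = 22:55 on Oct 8.
Arrival in UTC: 11:52 − 11:00 = 00:52 on Oct 9.
Elapsed = 00:52 − 22:55 (+1 day) = 1 hour 57 minutes.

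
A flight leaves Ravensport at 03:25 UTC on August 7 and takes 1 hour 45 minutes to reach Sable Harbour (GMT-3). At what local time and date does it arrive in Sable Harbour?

02:10 on Aug 7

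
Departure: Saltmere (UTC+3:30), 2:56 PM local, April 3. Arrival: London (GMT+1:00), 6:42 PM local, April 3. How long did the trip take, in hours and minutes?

6 hours 16 minutes

Departure in UTC: 2:56 PM − 3:30 = 11:26 AM on Apr 3.
Arrival in UTC: 6:42 PM − 1:00 = 5:42 PM on Apr 3.
Elapsed = 5:42 PM − 11:26 AM = 6 hours 16 minutes.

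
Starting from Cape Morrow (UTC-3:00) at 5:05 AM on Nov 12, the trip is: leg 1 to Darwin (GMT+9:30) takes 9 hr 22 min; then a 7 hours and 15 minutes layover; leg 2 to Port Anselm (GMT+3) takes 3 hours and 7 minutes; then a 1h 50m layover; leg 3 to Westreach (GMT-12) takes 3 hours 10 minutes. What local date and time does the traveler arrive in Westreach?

8:49 PM on November 12

Convert departure to UTC: 5:05 AM + 3:00 = 8:05 AM UTC on Nov 12.
Add 9 hours and 22 minutes leg 1 → 5:27 PM UTC.
Add 7 hours and 15 minutes layover in Darwin → 12:42 AM UTC (Nov 13).
Add 3 hours 7 minutes leg 2 → 3:49 AM UTC.
Add 1 hour 50 minutes layover in Port Anselm → 5:39 AM UTC.
Add 3 hours 10 minutes leg 3 → 8:49 AM UTC.
Westreach is UTC−12:00, so local arrival = 8:49 AM − 12:00 = 8:49 PM on Nov 12.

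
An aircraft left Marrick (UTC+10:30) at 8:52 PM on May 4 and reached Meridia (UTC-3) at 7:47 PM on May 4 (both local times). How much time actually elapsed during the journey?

12 hours 25 minutes

Departure in UTC: 8:52 PM − 10:30 = 10:22 AM on May 4.
Arrival in UTC: 7:47 PM + 3:00 = 10:47 PM on May 4.
Elapsed = 10:47 PM − 10:22 AM = 12 hours 25 minutes.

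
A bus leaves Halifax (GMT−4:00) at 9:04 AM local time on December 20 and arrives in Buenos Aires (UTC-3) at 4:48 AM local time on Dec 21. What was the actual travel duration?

Buenos Aires is 1:00 ahead of Halifax.
Clock-face elapsed time (ignoring zones) is 19 hours 44 minutes.
Actual elapsed = 19 hours 44 minutes − 1:00 = 18 hours 44 minutes.

18 hours 44 minutes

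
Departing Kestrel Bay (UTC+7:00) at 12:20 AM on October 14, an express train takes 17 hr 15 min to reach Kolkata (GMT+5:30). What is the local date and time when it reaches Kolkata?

4:05 PM on Oct 14

Convert departure to UTC: 12:20 AM − 7:00 = 5:20 PM UTC on Oct 13.
Add 17 hours and 15 minutes travel time → 10:35 AM UTC (Oct 14).
Kolkata is UTC+5:30, so local arrival = 10:35 AM + 5:30 = 4:05 PM on Oct 14.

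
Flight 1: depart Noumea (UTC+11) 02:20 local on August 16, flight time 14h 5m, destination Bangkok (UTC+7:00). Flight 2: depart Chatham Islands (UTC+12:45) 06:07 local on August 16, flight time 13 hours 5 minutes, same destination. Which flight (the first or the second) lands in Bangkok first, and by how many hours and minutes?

the first, by 1 hour 2 minutes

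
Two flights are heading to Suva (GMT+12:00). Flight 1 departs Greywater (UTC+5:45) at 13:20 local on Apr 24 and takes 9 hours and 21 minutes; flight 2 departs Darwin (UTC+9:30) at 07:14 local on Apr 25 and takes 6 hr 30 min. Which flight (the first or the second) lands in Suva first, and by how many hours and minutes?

the first, by 11 hours 18 minutes

Flight 1 in UTC: 13:20 − 5:45 = 07:35 on Apr 24.
+9 hours 21 minutes → arrive 16:56 UTC on Apr 24.
Flight 2 in UTC: 07:14 − 9:30 = 21:44 on Apr 24.
+6 hours 30 minutes → arrive 04:14 UTC on Apr 25.
Flight 1 lands earlier by 11 hours 18 minutes.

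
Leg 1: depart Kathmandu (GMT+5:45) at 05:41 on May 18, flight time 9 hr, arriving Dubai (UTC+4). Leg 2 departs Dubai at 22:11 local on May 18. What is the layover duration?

9 hours 15 minutes

Convert departure to UTC: 05:41 − 5:45 = 23:56 UTC on May 17.
Add 9 hours flight time → 08:56 UTC (May 18).
Dubai is UTC+4:00, so local arrival = 08:56 + 4:00 = 12:56 on May 18.
Layover = 22:11 − 12:56 = 9 hours 15 minutes.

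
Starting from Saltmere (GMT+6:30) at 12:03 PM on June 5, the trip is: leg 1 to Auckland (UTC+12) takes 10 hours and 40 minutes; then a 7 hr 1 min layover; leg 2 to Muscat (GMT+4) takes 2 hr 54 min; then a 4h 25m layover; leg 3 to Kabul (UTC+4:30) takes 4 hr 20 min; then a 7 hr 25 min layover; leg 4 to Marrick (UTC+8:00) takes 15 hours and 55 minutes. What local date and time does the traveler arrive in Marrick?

6:13 PM on Jun 7

Convert departure to UTC: 12:03 PM − 6:30 = 5:33 AM UTC on Jun 5.
Add 10 hours 40 minutes leg 1 → 4:13 PM UTC.
Add 7 hours and 1 minute layover in Auckland → 11:14 PM UTC.
Add 2 hours and 54 minutes leg 2 → 2:08 AM UTC (Jun 6).
Add 4 hours 25 minutes layover in Muscat → 6:33 AM UTC.
Add 4 hours 20 minutes leg 3 → 10:53 AM UTC.
Add 7 hours 25 minutes layover in Kabul → 6:18 PM UTC.
Add 15 hours and 55 minutes leg 4 → 10:13 AM UTC (Jun 7).
Marrick is UTC+8:00, so local arrival = 10:13 AM + 8:00 = 6:13 PM on Jun 7.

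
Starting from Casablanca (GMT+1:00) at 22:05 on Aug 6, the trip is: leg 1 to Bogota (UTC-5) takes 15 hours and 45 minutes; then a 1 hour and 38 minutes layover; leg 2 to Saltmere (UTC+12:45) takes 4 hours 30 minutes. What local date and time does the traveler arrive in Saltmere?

Convert departure to UTC: 22:05 − 1:00 = 21:05 UTC on Aug 6.
Add 15 hours 45 minutes leg 1 → 12:50 UTC (Aug 7).
Add 1 hour and 38 minutes layover in Bogota → 14:28 UTC.
Add 4 hours 30 minutes leg 2 → 18:58 UTC.
Saltmere is UTC+12:45, so local arrival = 18:58 + 12:45 = 07:43 on Aug 8.

07:43 on Aug 8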